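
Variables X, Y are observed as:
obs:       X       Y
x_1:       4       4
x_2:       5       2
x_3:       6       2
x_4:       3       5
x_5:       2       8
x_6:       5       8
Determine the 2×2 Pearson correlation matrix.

Step 1 — column means:
  mean(X) = (4 + 5 + 6 + 3 + 2 + 5) / 6 = 25/6 = 4.1667
  mean(Y) = (4 + 2 + 2 + 5 + 8 + 8) / 6 = 29/6 = 4.8333

Step 2 — sample variances and covariances s[i,j] = (1/(n-1)) · Σ_k (x_{k,i} - mean_i) · (x_{k,j} - mean_j), with n-1 = 5:
  s[X,X] = ((-0.1667)·(-0.1667) + (0.8333)·(0.8333) + (1.8333)·(1.8333) + (-1.1667)·(-1.1667) + (-2.1667)·(-2.1667) + (0.8333)·(0.8333)) / 5 = 10.8333/5 = 2.1667
  s[X,Y] = ((-0.1667)·(-0.8333) + (0.8333)·(-2.8333) + (1.8333)·(-2.8333) + (-1.1667)·(0.1667) + (-2.1667)·(3.1667) + (0.8333)·(3.1667)) / 5 = -11.8333/5 = -2.3667
  s[Y,Y] = ((-0.8333)·(-0.8333) + (-2.8333)·(-2.8333) + (-2.8333)·(-2.8333) + (0.1667)·(0.1667) + (3.1667)·(3.1667) + (3.1667)·(3.1667)) / 5 = 36.8333/5 = 7.3667
  Sample standard deviations s_i = √(s[i,i]):
  s(X) = √(2.1667) = 1.472
  s(Y) = √(7.3667) = 2.7142

Step 3 — r_{ij} = s_{ij} / (s_i · s_j):
  r[X,X] = 1 (diagonal).
  r[X,Y] = -2.3667 / (1.472 · 2.7142) = -2.3667 / 3.9951 = -0.5924
  r[Y,Y] = 1 (diagonal).

R is symmetric with unit diagonal. Assembling:

R = [[1, -0.5924],
 [-0.5924, 1]]


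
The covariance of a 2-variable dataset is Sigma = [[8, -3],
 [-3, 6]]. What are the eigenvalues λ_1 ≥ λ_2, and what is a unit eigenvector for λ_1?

Step 1 — characteristic polynomial of 2×2 Sigma:
  det(Sigma - λI) = λ² - trace · λ + det = 0.
  trace = 8 + 6 = 14, det = 8·6 - (-3)² = 39.
Step 2 — discriminant:
  Δ = trace² - 4·det = 196 - 156 = 40.
Step 3 — eigenvalues:
  λ = (trace ± √Δ)/2 = (14 ± 6.3246)/2,
  λ_1 = 10.1623,  λ_2 = 3.8377.

Step 4 — unit eigenvector for λ_1: solve (Sigma - λ_1 I)v = 0. First row:
  (8 - 10.1623)·v_x + (-3)·v_y = 0, i.e. (-2.1623)·v_x + (-3)·v_y = 0,
  so v ∝ (b, λ_1 - a) = (-3, 2.1623); multiply by -1 so the first entry is positive: u = (3, -2.1623).
  ||u|| = √((3)² + (-2.1623)²) = √(13.6754) ≈ 3.698,
  v_1 = u/||u|| ≈ (0.8112, -0.5847) (||v_1|| = 1).

λ_1 = 10.1623,  λ_2 = 3.8377;  v_1 ≈ (0.8112, -0.5847)


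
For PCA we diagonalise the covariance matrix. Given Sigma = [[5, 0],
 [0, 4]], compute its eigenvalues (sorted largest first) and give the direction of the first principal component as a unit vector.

Step 1 — characteristic polynomial of 2×2 Sigma:
  det(Sigma - λI) = λ² - trace · λ + det = 0.
  trace = 5 + 4 = 9, det = 5·4 - (0)² = 20.
Step 2 — discriminant:
  Δ = trace² - 4·det = 81 - 80 = 1.
Step 3 — eigenvalues:
  λ = (trace ± √Δ)/2 = (9 ± 1)/2,
  λ_1 = 5,  λ_2 = 4.

Step 4 — unit eigenvector for λ_1: Sigma is diagonal, so its eigenvectors are the coordinate axes. λ_1 = 5 is the diagonal entry on the first coordinate axis, hence
  v_1 = (1, 0) (||v_1|| = 1).

λ_1 = 5,  λ_2 = 4;  v_1 ≈ (1, 0)


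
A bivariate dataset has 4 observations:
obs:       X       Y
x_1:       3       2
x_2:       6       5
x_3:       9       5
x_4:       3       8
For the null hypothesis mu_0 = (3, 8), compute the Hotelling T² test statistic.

Step 1 — sample mean vector:
  mean(X) = (3 + 6 + 9 + 3) / 4 = 21/4 = 5.25
  mean(Y) = (2 + 5 + 5 + 8) / 4 = 20/4 = 5
  x̄ = (5.25, 5),  deviation x̄ - mu_0 = (5.25, 5) - (3, 8) = (2.25, -3).

Step 2 — sample covariance matrix, S[i,j] = (1/(n-1)) · Σ_k (x_{k,i} - mean_i) · (x_{k,j} - mean_j), divisor n-1 = 3:
  S[X,X] = ((-2.25)·(-2.25) + (0.75)·(0.75) + (3.75)·(3.75) + (-2.25)·(-2.25)) / 3 = 24.75/3 = 8.25
  S[X,Y] = ((-2.25)·(-3) + (0.75)·(0) + (3.75)·(0) + (-2.25)·(3)) / 3 = 0/3 = 0
  S[Y,Y] = ((-3)·(-3) + (0)·(0) + (0)·(0) + (3)·(3)) / 3 = 18/3 = 6
  S = [[8.25, 0],
 [0, 6]].

Step 3 — invert S. det(S) = 8.25·6 - (0)² = 49.5.
  S^{-1} = (1/det) · [[d, -b], [-b, a]] = [[0.1212, 0],
 [0, 0.1667]].

Step 4 — quadratic form (x̄ - mu_0)^T · S^{-1} · (x̄ - mu_0):
  S^{-1} · (x̄ - mu_0) = (0.2727, -0.5),
  (x̄ - mu_0)^T · [...] = (2.25)·(0.2727) + (-3)·(-0.5) = 2.1136.

Step 5 — scale by n: T² = 4 · 2.1136 = 8.4545.

T² ≈ 8.4545


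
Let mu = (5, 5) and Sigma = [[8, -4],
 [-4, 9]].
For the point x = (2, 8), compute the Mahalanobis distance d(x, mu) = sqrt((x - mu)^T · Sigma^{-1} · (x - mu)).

Step 1 — centre the observation: (x - mu) = (-3, 3).

Step 2 — invert Sigma. det(Sigma) = 8·9 - (-4)² = 56.
  Sigma^{-1} = (1/det) · [[d, -b], [-b, a]] = [[0.1607, 0.0714],
 [0.0714, 0.1429]].

Step 3 — form the quadratic (x - mu)^T · Sigma^{-1} · (x - mu):
  Sigma^{-1} · (x - mu) = (-0.2679, 0.2143).
  (x - mu)^T · [Sigma^{-1} · (x - mu)] = (-3)·(-0.2679) + (3)·(0.2143) = 1.4464.

Step 4 — take square root: d = √(1.4464) ≈ 1.2027.

d(x, mu) = √(1.4464) ≈ 1.2027


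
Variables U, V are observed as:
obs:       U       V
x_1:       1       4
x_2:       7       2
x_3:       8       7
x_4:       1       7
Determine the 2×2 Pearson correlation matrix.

Step 1 — column means:
  mean(U) = (1 + 7 + 8 + 1) / 4 = 17/4 = 4.25
  mean(V) = (4 + 2 + 7 + 7) / 4 = 20/4 = 5

Step 2 — sample variances and covariances s[i,j] = (1/(n-1)) · Σ_k (x_{k,i} - mean_i) · (x_{k,j} - mean_j), with n-1 = 3:
  s[U,U] = ((-3.25)·(-3.25) + (2.75)·(2.75) + (3.75)·(3.75) + (-3.25)·(-3.25)) / 3 = 42.75/3 = 14.25
  s[U,V] = ((-3.25)·(-1) + (2.75)·(-3) + (3.75)·(2) + (-3.25)·(2)) / 3 = -4/3 = -1.3333
  s[V,V] = ((-1)·(-1) + (-3)·(-3) + (2)·(2) + (2)·(2)) / 3 = 18/3 = 6
  Sample standard deviations s_i = √(s[i,i]):
  s(U) = √(14.25) = 3.7749
  s(V) = √(6) = 2.4495

Step 3 — r_{ij} = s_{ij} / (s_i · s_j):
  r[U,U] = 1 (diagonal).
  r[U,V] = -1.3333 / (3.7749 · 2.4495) = -1.3333 / 9.2466 = -0.1442
  r[V,V] = 1 (diagonal).

R is symmetric with unit diagonal. Assembling:

R = [[1, -0.1442],
 [-0.1442, 1]]


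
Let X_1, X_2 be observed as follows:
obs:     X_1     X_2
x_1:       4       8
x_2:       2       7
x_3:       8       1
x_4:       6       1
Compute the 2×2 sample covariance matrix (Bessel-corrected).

Step 1 — column means:
  mean(X_1) = (4 + 2 + 8 + 6) / 4 = 20/4 = 5
  mean(X_2) = (8 + 7 + 1 + 1) / 4 = 17/4 = 4.25

Step 2 — sample covariance S[i,j] = (1/(n-1)) · Σ_k (x_{k,i} - mean_i) · (x_{k,j} - mean_j), with n-1 = 3.
  S[X_1,X_1] = ((-1)·(-1) + (-3)·(-3) + (3)·(3) + (1)·(1)) / 3 = 20/3 = 6.6667
  S[X_1,X_2] = ((-1)·(3.75) + (-3)·(2.75) + (3)·(-3.25) + (1)·(-3.25)) / 3 = -25/3 = -8.3333
  S[X_2,X_2] = ((3.75)·(3.75) + (2.75)·(2.75) + (-3.25)·(-3.25) + (-3.25)·(-3.25)) / 3 = 42.75/3 = 14.25

S is symmetric (S[j,i] = S[i,j]). Assembling:

S = [[6.6667, -8.3333],
 [-8.3333, 14.25]]


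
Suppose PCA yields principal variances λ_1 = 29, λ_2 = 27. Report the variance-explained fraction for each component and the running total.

Step 1 — total variance = trace(Sigma) = Σ λ_i = 29 + 27 = 56.

Step 2 — fraction explained by component i = λ_i / Σ λ:
  PC1: 29/56 = 0.5179
  PC2: 27/56 = 0.4821

Step 3 — cumulative fraction after k components = (λ_1 + ... + λ_k) / Σ λ:
  k = 1: 29/56 = 0.5179
  k = 2: (29 + 27)/56 = 56/56 = 1

Summary (fraction, with percent):

explained: PC1 0.5179 (51.79%), PC2 0.4821 (48.21%);  cumulative: 0.5179, 1


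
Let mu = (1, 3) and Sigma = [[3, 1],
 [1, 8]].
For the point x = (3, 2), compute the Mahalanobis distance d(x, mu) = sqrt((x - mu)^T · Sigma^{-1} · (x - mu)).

Step 1 — centre the observation: (x - mu) = (2, -1).

Step 2 — invert Sigma. det(Sigma) = 3·8 - (1)² = 23.
  Sigma^{-1} = (1/det) · [[d, -b], [-b, a]] = [[0.3478, -0.0435],
 [-0.0435, 0.1304]].

Step 3 — form the quadratic (x - mu)^T · Sigma^{-1} · (x - mu):
  Sigma^{-1} · (x - mu) = (0.7391, -0.2174).
  (x - mu)^T · [Sigma^{-1} · (x - mu)] = (2)·(0.7391) + (-1)·(-0.2174) = 1.6957.

Step 4 — take square root: d = √(1.6957) ≈ 1.3022.

d(x, mu) = √(1.6957) ≈ 1.3022


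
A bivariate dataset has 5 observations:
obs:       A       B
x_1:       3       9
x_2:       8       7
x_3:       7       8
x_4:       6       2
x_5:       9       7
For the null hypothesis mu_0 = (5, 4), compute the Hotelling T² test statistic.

Step 1 — sample mean vector:
  mean(A) = (3 + 8 + 7 + 6 + 9) / 5 = 33/5 = 6.6
  mean(B) = (9 + 7 + 8 + 2 + 7) / 5 = 33/5 = 6.6
  x̄ = (6.6, 6.6),  deviation x̄ - mu_0 = (6.6, 6.6) - (5, 4) = (1.6, 2.6).

Step 2 — sample covariance matrix, S[i,j] = (1/(n-1)) · Σ_k (x_{k,i} - mean_i) · (x_{k,j} - mean_j), divisor n-1 = 4:
  S[A,A] = ((-3.6)·(-3.6) + (1.4)·(1.4) + (0.4)·(0.4) + (-0.6)·(-0.6) + (2.4)·(2.4)) / 4 = 21.2/4 = 5.3
  S[A,B] = ((-3.6)·(2.4) + (1.4)·(0.4) + (0.4)·(1.4) + (-0.6)·(-4.6) + (2.4)·(0.4)) / 4 = -3.8/4 = -0.95
  S[B,B] = ((2.4)·(2.4) + (0.4)·(0.4) + (1.4)·(1.4) + (-4.6)·(-4.6) + (0.4)·(0.4)) / 4 = 29.2/4 = 7.3
  S = [[5.3, -0.95],
 [-0.95, 7.3]].

Step 3 — invert S. det(S) = 5.3·7.3 - (-0.95)² = 37.7875.
  S^{-1} = (1/det) · [[d, -b], [-b, a]] = [[0.1932, 0.0251],
 [0.0251, 0.1403]].

Step 4 — quadratic form (x̄ - mu_0)^T · S^{-1} · (x̄ - mu_0):
  S^{-1} · (x̄ - mu_0) = (0.3745, 0.4049),
  (x̄ - mu_0)^T · [...] = (1.6)·(0.3745) + (2.6)·(0.4049) = 1.6519.

Step 5 — scale by n: T² = 5 · 1.6519 = 8.2593.

T² ≈ 8.2593


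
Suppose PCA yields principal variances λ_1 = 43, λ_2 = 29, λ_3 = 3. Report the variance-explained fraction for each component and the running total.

Step 1 — total variance = trace(Sigma) = Σ λ_i = 43 + 29 + 3 = 75.

Step 2 — fraction explained by component i = λ_i / Σ λ:
  PC1: 43/75 = 0.5733
  PC2: 29/75 = 0.3867
  PC3: 3/75 = 0.04

Step 3 — cumulative fraction after k components = (λ_1 + ... + λ_k) / Σ λ:
  k = 1: 43/75 = 0.5733
  k = 2: (43 + 29)/75 = 72/75 = 0.96
  k = 3: (43 + 29 + 3)/75 = 75/75 = 1

Summary (fraction, with percent):

explained: PC1 0.5733 (57.33%), PC2 0.3867 (38.67%), PC3 0.04 (4%);  cumulative: 0.5733, 0.96, 1


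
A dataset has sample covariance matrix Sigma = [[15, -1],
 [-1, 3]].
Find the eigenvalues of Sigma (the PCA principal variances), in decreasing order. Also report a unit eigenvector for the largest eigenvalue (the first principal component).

Step 1 — characteristic polynomial of 2×2 Sigma:
  det(Sigma - λI) = λ² - trace · λ + det = 0.
  trace = 15 + 3 = 18, det = 15·3 - (-1)² = 44.
Step 2 — discriminant:
  Δ = trace² - 4·det = 324 - 176 = 148.
Step 3 — eigenvalues:
  λ = (trace ± √Δ)/2 = (18 ± 12.1655)/2,
  λ_1 = 15.0828,  λ_2 = 2.9172.

Step 4 — unit eigenvector for λ_1: solve (Sigma - λ_1 I)v = 0. First row:
  (15 - 15.0828)·v_x + (-1)·v_y = 0, i.e. (-0.0828)·v_x + (-1)·v_y = 0,
  so v ∝ (b, λ_1 - a) = (-1, 0.0828); multiply by -1 so the first entry is positive: u = (1, -0.0828).
  ||u|| = √((1)² + (-0.0828)²) = √(1.0068) ≈ 1.0034,
  v_1 = u/||u|| ≈ (0.9966, -0.0825) (||v_1|| = 1).

λ_1 = 15.0828,  λ_2 = 2.9172;  v_1 ≈ (0.9966, -0.0825)


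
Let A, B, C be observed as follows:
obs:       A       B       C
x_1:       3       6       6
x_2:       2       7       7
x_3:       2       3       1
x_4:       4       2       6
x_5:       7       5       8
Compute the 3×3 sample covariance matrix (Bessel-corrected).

Step 1 — column means:
  mean(A) = (3 + 2 + 2 + 4 + 7) / 5 = 18/5 = 3.6
  mean(B) = (6 + 7 + 3 + 2 + 5) / 5 = 23/5 = 4.6
  mean(C) = (6 + 7 + 1 + 6 + 8) / 5 = 28/5 = 5.6

Step 2 — sample covariance S[i,j] = (1/(n-1)) · Σ_k (x_{k,i} - mean_i) · (x_{k,j} - mean_j), with n-1 = 4.
  S[A,A] = ((-0.6)·(-0.6) + (-1.6)·(-1.6) + (-1.6)·(-1.6) + (0.4)·(0.4) + (3.4)·(3.4)) / 4 = 17.2/4 = 4.3
  S[A,B] = ((-0.6)·(1.4) + (-1.6)·(2.4) + (-1.6)·(-1.6) + (0.4)·(-2.6) + (3.4)·(0.4)) / 4 = -1.8/4 = -0.45
  S[A,C] = ((-0.6)·(0.4) + (-1.6)·(1.4) + (-1.6)·(-4.6) + (0.4)·(0.4) + (3.4)·(2.4)) / 4 = 13.2/4 = 3.3
  S[B,B] = ((1.4)·(1.4) + (2.4)·(2.4) + (-1.6)·(-1.6) + (-2.6)·(-2.6) + (0.4)·(0.4)) / 4 = 17.2/4 = 4.3
  S[B,C] = ((1.4)·(0.4) + (2.4)·(1.4) + (-1.6)·(-4.6) + (-2.6)·(0.4) + (0.4)·(2.4)) / 4 = 11.2/4 = 2.8
  S[C,C] = ((0.4)·(0.4) + (1.4)·(1.4) + (-4.6)·(-4.6) + (0.4)·(0.4) + (2.4)·(2.4)) / 4 = 29.2/4 = 7.3

S is symmetric (S[j,i] = S[i,j]). Assembling:

S = [[4.3, -0.45, 3.3],
 [-0.45, 4.3, 2.8],
 [3.3, 2.8, 7.3]]


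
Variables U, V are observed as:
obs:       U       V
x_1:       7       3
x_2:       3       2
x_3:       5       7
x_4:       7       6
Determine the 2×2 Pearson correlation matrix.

Step 1 — column means:
  mean(U) = (7 + 3 + 5 + 7) / 4 = 22/4 = 5.5
  mean(V) = (3 + 2 + 7 + 6) / 4 = 18/4 = 4.5

Step 2 — sample variances and covariances s[i,j] = (1/(n-1)) · Σ_k (x_{k,i} - mean_i) · (x_{k,j} - mean_j), with n-1 = 3:
  s[U,U] = ((1.5)·(1.5) + (-2.5)·(-2.5) + (-0.5)·(-0.5) + (1.5)·(1.5)) / 3 = 11/3 = 3.6667
  s[U,V] = ((1.5)·(-1.5) + (-2.5)·(-2.5) + (-0.5)·(2.5) + (1.5)·(1.5)) / 3 = 5/3 = 1.6667
  s[V,V] = ((-1.5)·(-1.5) + (-2.5)·(-2.5) + (2.5)·(2.5) + (1.5)·(1.5)) / 3 = 17/3 = 5.6667
  Sample standard deviations s_i = √(s[i,i]):
  s(U) = √(3.6667) = 1.9149
  s(V) = √(5.6667) = 2.3805

Step 3 — r_{ij} = s_{ij} / (s_i · s_j):
  r[U,U] = 1 (diagonal).
  r[U,V] = 1.6667 / (1.9149 · 2.3805) = 1.6667 / 4.5583 = 0.3656
  r[V,V] = 1 (diagonal).

R is symmetric with unit diagonal. Assembling:

R = [[1, 0.3656],
 [0.3656, 1]]


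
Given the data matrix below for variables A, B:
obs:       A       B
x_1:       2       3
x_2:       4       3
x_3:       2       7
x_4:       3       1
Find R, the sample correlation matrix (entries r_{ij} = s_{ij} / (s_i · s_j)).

Step 1 — column means:
  mean(A) = (2 + 4 + 2 + 3) / 4 = 11/4 = 2.75
  mean(B) = (3 + 3 + 7 + 1) / 4 = 14/4 = 3.5

Step 2 — sample variances and covariances s[i,j] = (1/(n-1)) · Σ_k (x_{k,i} - mean_i) · (x_{k,j} - mean_j), with n-1 = 3:
  s[A,A] = ((-0.75)·(-0.75) + (1.25)·(1.25) + (-0.75)·(-0.75) + (0.25)·(0.25)) / 3 = 2.75/3 = 0.9167
  s[A,B] = ((-0.75)·(-0.5) + (1.25)·(-0.5) + (-0.75)·(3.5) + (0.25)·(-2.5)) / 3 = -3.5/3 = -1.1667
  s[B,B] = ((-0.5)·(-0.5) + (-0.5)·(-0.5) + (3.5)·(3.5) + (-2.5)·(-2.5)) / 3 = 19/3 = 6.3333
  Sample standard deviations s_i = √(s[i,i]):
  s(A) = √(0.9167) = 0.9574
  s(B) = √(6.3333) = 2.5166

Step 3 — r_{ij} = s_{ij} / (s_i · s_j):
  r[A,A] = 1 (diagonal).
  r[A,B] = -1.1667 / (0.9574 · 2.5166) = -1.1667 / 2.4095 = -0.4842
  r[B,B] = 1 (diagonal).

R is symmetric with unit diagonal. Assembling:

R = [[1, -0.4842],
 [-0.4842, 1]]


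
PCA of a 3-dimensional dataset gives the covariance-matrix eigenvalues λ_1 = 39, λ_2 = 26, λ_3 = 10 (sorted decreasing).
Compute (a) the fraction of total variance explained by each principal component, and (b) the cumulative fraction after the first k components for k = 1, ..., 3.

Step 1 — total variance = trace(Sigma) = Σ λ_i = 39 + 26 + 10 = 75.

Step 2 — fraction explained by component i = λ_i / Σ λ:
  PC1: 39/75 = 0.52
  PC2: 26/75 = 0.3467
  PC3: 10/75 = 0.1333

Step 3 — cumulative fraction after k components = (λ_1 + ... + λ_k) / Σ λ:
  k = 1: 39/75 = 0.52
  k = 2: (39 + 26)/75 = 65/75 = 0.8667
  k = 3: (39 + 26 + 10)/75 = 75/75 = 1

Summary (fraction, with percent):

explained: PC1 0.52 (52%), PC2 0.3467 (34.67%), PC3 0.1333 (13.33%);  cumulative: 0.52, 0.8667, 1


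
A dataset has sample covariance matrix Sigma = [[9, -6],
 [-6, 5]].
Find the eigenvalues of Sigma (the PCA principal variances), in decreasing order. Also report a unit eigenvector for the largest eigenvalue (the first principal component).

Step 1 — characteristic polynomial of 2×2 Sigma:
  det(Sigma - λI) = λ² - trace · λ + det = 0.
  trace = 9 + 5 = 14, det = 9·5 - (-6)² = 9.
Step 2 — discriminant:
  Δ = trace² - 4·det = 196 - 36 = 160.
Step 3 — eigenvalues:
  λ = (trace ± √Δ)/2 = (14 ± 12.6491)/2,
  λ_1 = 13.3246,  λ_2 = 0.6754.

Step 4 — unit eigenvector for λ_1: solve (Sigma - λ_1 I)v = 0. First row:
  (9 - 13.3246)·v_x + (-6)·v_y = 0, i.e. (-4.3246)·v_x + (-6)·v_y = 0,
  so v ∝ (b, λ_1 - a) = (-6, 4.3246); multiply by -1 so the first entry is positive: u = (6, -4.3246).
  ||u|| = √((6)² + (-4.3246)²) = √(54.7018) ≈ 7.3961,
  v_1 = u/||u|| ≈ (0.8112, -0.5847) (||v_1|| = 1).

λ_1 = 13.3246,  λ_2 = 0.6754;  v_1 ≈ (0.8112, -0.5847)


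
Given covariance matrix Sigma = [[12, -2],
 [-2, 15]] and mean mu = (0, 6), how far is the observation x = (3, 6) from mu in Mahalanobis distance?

Step 1 — centre the observation: (x - mu) = (3, 0).

Step 2 — invert Sigma. det(Sigma) = 12·15 - (-2)² = 176.
  Sigma^{-1} = (1/det) · [[d, -b], [-b, a]] = [[0.0852, 0.0114],
 [0.0114, 0.0682]].

Step 3 — form the quadratic (x - mu)^T · Sigma^{-1} · (x - mu):
  Sigma^{-1} · (x - mu) = (0.2557, 0.0341).
  (x - mu)^T · [Sigma^{-1} · (x - mu)] = (3)·(0.2557) + (0)·(0.0341) = 0.767.

Step 4 — take square root: d = √(0.767) ≈ 0.8758.

d(x, mu) = √(0.767) ≈ 0.8758


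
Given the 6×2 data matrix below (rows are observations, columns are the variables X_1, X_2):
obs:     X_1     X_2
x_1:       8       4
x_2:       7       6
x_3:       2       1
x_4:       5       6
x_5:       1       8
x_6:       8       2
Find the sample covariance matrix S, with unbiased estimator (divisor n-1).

Step 1 — column means:
  mean(X_1) = (8 + 7 + 2 + 5 + 1 + 8) / 6 = 31/6 = 5.1667
  mean(X_2) = (4 + 6 + 1 + 6 + 8 + 2) / 6 = 27/6 = 4.5

Step 2 — sample covariance S[i,j] = (1/(n-1)) · Σ_k (x_{k,i} - mean_i) · (x_{k,j} - mean_j), with n-1 = 5.
  S[X_1,X_1] = ((2.8333)·(2.8333) + (1.8333)·(1.8333) + (-3.1667)·(-3.1667) + (-0.1667)·(-0.1667) + (-4.1667)·(-4.1667) + (2.8333)·(2.8333)) / 5 = 46.8333/5 = 9.3667
  S[X_1,X_2] = ((2.8333)·(-0.5) + (1.8333)·(1.5) + (-3.1667)·(-3.5) + (-0.1667)·(1.5) + (-4.1667)·(3.5) + (2.8333)·(-2.5)) / 5 = -9.5/5 = -1.9
  S[X_2,X_2] = ((-0.5)·(-0.5) + (1.5)·(1.5) + (-3.5)·(-3.5) + (1.5)·(1.5) + (3.5)·(3.5) + (-2.5)·(-2.5)) / 5 = 35.5/5 = 7.1

S is symmetric (S[j,i] = S[i,j]). Assembling:

S = [[9.3667, -1.9],
 [-1.9, 7.1]]


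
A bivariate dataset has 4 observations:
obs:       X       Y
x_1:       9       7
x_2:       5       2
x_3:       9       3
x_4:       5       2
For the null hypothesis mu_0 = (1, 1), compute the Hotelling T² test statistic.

Step 1 — sample mean vector:
  mean(X) = (9 + 5 + 9 + 5) / 4 = 28/4 = 7
  mean(Y) = (7 + 2 + 3 + 2) / 4 = 14/4 = 3.5
  x̄ = (7, 3.5),  deviation x̄ - mu_0 = (7, 3.5) - (1, 1) = (6, 2.5).

Step 2 — sample covariance matrix, S[i,j] = (1/(n-1)) · Σ_k (x_{k,i} - mean_i) · (x_{k,j} - mean_j), divisor n-1 = 3:
  S[X,X] = ((2)·(2) + (-2)·(-2) + (2)·(2) + (-2)·(-2)) / 3 = 16/3 = 5.3333
  S[X,Y] = ((2)·(3.5) + (-2)·(-1.5) + (2)·(-0.5) + (-2)·(-1.5)) / 3 = 12/3 = 4
  S[Y,Y] = ((3.5)·(3.5) + (-1.5)·(-1.5) + (-0.5)·(-0.5) + (-1.5)·(-1.5)) / 3 = 17/3 = 5.6667
  S = [[5.3333, 4],
 [4, 5.6667]].

Step 3 — invert S. det(S) = 5.3333·5.6667 - (4)² = 14.2222.
  S^{-1} = (1/det) · [[d, -b], [-b, a]] = [[0.3984, -0.2813],
 [-0.2813, 0.375]].

Step 4 — quadratic form (x̄ - mu_0)^T · S^{-1} · (x̄ - mu_0):
  S^{-1} · (x̄ - mu_0) = (1.6875, -0.75),
  (x̄ - mu_0)^T · [...] = (6)·(1.6875) + (2.5)·(-0.75) = 8.25.

Step 5 — scale by n: T² = 4 · 8.25 = 33.

T² ≈ 33


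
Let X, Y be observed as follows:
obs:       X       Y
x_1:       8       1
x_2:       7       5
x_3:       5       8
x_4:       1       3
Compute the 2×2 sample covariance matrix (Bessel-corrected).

Step 1 — column means:
  mean(X) = (8 + 7 + 5 + 1) / 4 = 21/4 = 5.25
  mean(Y) = (1 + 5 + 8 + 3) / 4 = 17/4 = 4.25

Step 2 — sample covariance S[i,j] = (1/(n-1)) · Σ_k (x_{k,i} - mean_i) · (x_{k,j} - mean_j), with n-1 = 3.
  S[X,X] = ((2.75)·(2.75) + (1.75)·(1.75) + (-0.25)·(-0.25) + (-4.25)·(-4.25)) / 3 = 28.75/3 = 9.5833
  S[X,Y] = ((2.75)·(-3.25) + (1.75)·(0.75) + (-0.25)·(3.75) + (-4.25)·(-1.25)) / 3 = -3.25/3 = -1.0833
  S[Y,Y] = ((-3.25)·(-3.25) + (0.75)·(0.75) + (3.75)·(3.75) + (-1.25)·(-1.25)) / 3 = 26.75/3 = 8.9167

S is symmetric (S[j,i] = S[i,j]). Assembling:

S = [[9.5833, -1.0833],
 [-1.0833, 8.9167]]


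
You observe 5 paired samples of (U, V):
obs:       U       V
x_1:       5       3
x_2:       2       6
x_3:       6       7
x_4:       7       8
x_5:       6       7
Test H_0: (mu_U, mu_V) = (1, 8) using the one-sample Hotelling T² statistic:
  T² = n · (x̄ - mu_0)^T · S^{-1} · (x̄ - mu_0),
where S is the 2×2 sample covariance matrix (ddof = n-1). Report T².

Step 1 — sample mean vector:
  mean(U) = (5 + 2 + 6 + 7 + 6) / 5 = 26/5 = 5.2
  mean(V) = (3 + 6 + 7 + 8 + 7) / 5 = 31/5 = 6.2
  x̄ = (5.2, 6.2),  deviation x̄ - mu_0 = (5.2, 6.2) - (1, 8) = (4.2, -1.8).

Step 2 — sample covariance matrix, S[i,j] = (1/(n-1)) · Σ_k (x_{k,i} - mean_i) · (x_{k,j} - mean_j), divisor n-1 = 4:
  S[U,U] = ((-0.2)·(-0.2) + (-3.2)·(-3.2) + (0.8)·(0.8) + (1.8)·(1.8) + (0.8)·(0.8)) / 4 = 14.8/4 = 3.7
  S[U,V] = ((-0.2)·(-3.2) + (-3.2)·(-0.2) + (0.8)·(0.8) + (1.8)·(1.8) + (0.8)·(0.8)) / 4 = 5.8/4 = 1.45
  S[V,V] = ((-3.2)·(-3.2) + (-0.2)·(-0.2) + (0.8)·(0.8) + (1.8)·(1.8) + (0.8)·(0.8)) / 4 = 14.8/4 = 3.7
  S = [[3.7, 1.45],
 [1.45, 3.7]].

Step 3 — invert S. det(S) = 3.7·3.7 - (1.45)² = 11.5875.
  S^{-1} = (1/det) · [[d, -b], [-b, a]] = [[0.3193, -0.1251],
 [-0.1251, 0.3193]].

Step 4 — quadratic form (x̄ - mu_0)^T · S^{-1} · (x̄ - mu_0):
  S^{-1} · (x̄ - mu_0) = (1.5663, -1.1003),
  (x̄ - mu_0)^T · [...] = (4.2)·(1.5663) + (-1.8)·(-1.1003) = 8.5592.

Step 5 — scale by n: T² = 5 · 8.5592 = 42.7961.

T² ≈ 42.7961


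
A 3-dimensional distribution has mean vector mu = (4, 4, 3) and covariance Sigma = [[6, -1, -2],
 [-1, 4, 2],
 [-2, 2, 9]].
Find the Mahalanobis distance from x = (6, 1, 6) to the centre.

Step 1 — centre the observation: (x - mu) = (2, -3, 3).

Step 2 — invert Sigma (cofactor / det for 3×3, or solve directly):
  Sigma^{-1} = [[0.1829, 0.0286, 0.0343],
 [0.0286, 0.2857, -0.0571],
 [0.0343, -0.0571, 0.1314]].

Step 3 — form the quadratic (x - mu)^T · Sigma^{-1} · (x - mu):
  Sigma^{-1} · (x - mu) = (0.3829, -0.9714, 0.6343).
  (x - mu)^T · [Sigma^{-1} · (x - mu)] = (2)·(0.3829) + (-3)·(-0.9714) + (3)·(0.6343) = 5.5829.

Step 4 — take square root: d = √(5.5829) ≈ 2.3628.

d(x, mu) = √(5.5829) ≈ 2.3628


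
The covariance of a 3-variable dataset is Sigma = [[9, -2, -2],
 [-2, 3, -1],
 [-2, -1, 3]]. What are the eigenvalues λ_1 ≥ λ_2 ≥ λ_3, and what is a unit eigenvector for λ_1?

Step 1 — characteristic polynomial p(λ) = det(λI - Sigma) = λ³ - tr·λ² + c_1·λ - det, where tr = trace, c_1 = sum of the principal 2×2 minors, det = det(Sigma):
  tr = 9 + 3 + 3 = 15,
  c_1 = (9·3 - (-2)²) + (9·3 - (-2)²) + (3·3 - (-1)²) = 23 + 23 + 8 = 54,
  det = 9·(3·3 - (-1)²) - (-2)·((-2)·3 - (-1)·(-2)) + (-2)·((-2)·(-1) - 3·(-2)) = 9·(8) - (-2)·(-8) + (-2)·(8) = 40.
  So p(λ) = λ³ - 15λ² + 54λ - 40.
Step 2 — look for an integer root (rational root theorem: any rational root is an integer divisor of 40). Testing λ = 1:
  p(1) = 1 - 15 + 54 - 40 = 0  ✓
  Dividing out (λ - 1): p(λ) = (λ - 1)(λ² - 14λ + 40).
Step 3 — remaining eigenvalues from the quadratic λ² - 14λ + 40 = 0:
  Δ = 14² - 4·40 = 196 - 160 = 36,  λ = (14 ± √36)/2 = (14 ± 6)/2 = 10 or 4.
  Sorted: λ_1 = 10,  λ_2 = 4,  λ_3 = 1  (check: sum = 15 = tr ✓).

Step 4 — unit eigenvector for λ_1 = 10: v spans the null space of (Sigma - λ_1 I), whose rows are
  r_1 = (-1, -2, -2),  r_2 = (-2, -7, -1),  r_3 = (-2, -1, -7).
  v is orthogonal to every row, so take v ∝ r_1 × r_2 = ((-2)·(-1) - (-2)·(-7), (-2)·(-2) - (-1)·(-1), (-1)·(-7) - (-2)·(-2)) = (-12, 3, 3).
  Rescale (divide by 3; multiply by -1 so the first nonzero entry is positive): u = (4, -1, -1).
  ||u|| = √((4)² + (-1)² + (-1)²) = √(18) ≈ 4.2426,  v_1 = u/||u|| ≈ (0.9428, -0.2357, -0.2357) (||v_1|| = 1).

λ_1 = 10,  λ_2 = 4,  λ_3 = 1;  v_1 ≈ (0.9428, -0.2357, -0.2357)


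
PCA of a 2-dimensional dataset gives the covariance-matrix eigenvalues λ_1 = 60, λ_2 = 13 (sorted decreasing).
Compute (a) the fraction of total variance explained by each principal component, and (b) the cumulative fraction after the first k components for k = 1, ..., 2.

Step 1 — total variance = trace(Sigma) = Σ λ_i = 60 + 13 = 73.

Step 2 — fraction explained by component i = λ_i / Σ λ:
  PC1: 60/73 = 0.8219
  PC2: 13/73 = 0.1781

Step 3 — cumulative fraction after k components = (λ_1 + ... + λ_k) / Σ λ:
  k = 1: 60/73 = 0.8219
  k = 2: (60 + 13)/73 = 73/73 = 1

Summary (fraction, with percent):

explained: PC1 0.8219 (82.19%), PC2 0.1781 (17.81%);  cumulative: 0.8219, 1


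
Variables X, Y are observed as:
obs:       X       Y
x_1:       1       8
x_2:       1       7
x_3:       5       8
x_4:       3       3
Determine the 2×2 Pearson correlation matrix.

Step 1 — column means:
  mean(X) = (1 + 1 + 5 + 3) / 4 = 10/4 = 2.5
  mean(Y) = (8 + 7 + 8 + 3) / 4 = 26/4 = 6.5

Step 2 — sample variances and covariances s[i,j] = (1/(n-1)) · Σ_k (x_{k,i} - mean_i) · (x_{k,j} - mean_j), with n-1 = 3:
  s[X,X] = ((-1.5)·(-1.5) + (-1.5)·(-1.5) + (2.5)·(2.5) + (0.5)·(0.5)) / 3 = 11/3 = 3.6667
  s[X,Y] = ((-1.5)·(1.5) + (-1.5)·(0.5) + (2.5)·(1.5) + (0.5)·(-3.5)) / 3 = -1/3 = -0.3333
  s[Y,Y] = ((1.5)·(1.5) + (0.5)·(0.5) + (1.5)·(1.5) + (-3.5)·(-3.5)) / 3 = 17/3 = 5.6667
  Sample standard deviations s_i = √(s[i,i]):
  s(X) = √(3.6667) = 1.9149
  s(Y) = √(5.6667) = 2.3805

Step 3 — r_{ij} = s_{ij} / (s_i · s_j):
  r[X,X] = 1 (diagonal).
  r[X,Y] = -0.3333 / (1.9149 · 2.3805) = -0.3333 / 4.5583 = -0.0731
  r[Y,Y] = 1 (diagonal).

R is symmetric with unit diagonal. Assembling:

R = [[1, -0.0731],
 [-0.0731, 1]]


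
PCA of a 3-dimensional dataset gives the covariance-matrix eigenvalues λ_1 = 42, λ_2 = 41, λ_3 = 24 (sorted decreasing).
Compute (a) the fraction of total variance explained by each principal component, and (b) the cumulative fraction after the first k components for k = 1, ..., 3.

Step 1 — total variance = trace(Sigma) = Σ λ_i = 42 + 41 + 24 = 107.

Step 2 — fraction explained by component i = λ_i / Σ λ:
  PC1: 42/107 = 0.3925
  PC2: 41/107 = 0.3832
  PC3: 24/107 = 0.2243

Step 3 — cumulative fraction after k components = (λ_1 + ... + λ_k) / Σ λ:
  k = 1: 42/107 = 0.3925
  k = 2: (42 + 41)/107 = 83/107 = 0.7757
  k = 3: (42 + 41 + 24)/107 = 107/107 = 1

Summary (fraction, with percent):

explained: PC1 0.3925 (39.25%), PC2 0.3832 (38.32%), PC3 0.2243 (22.43%);  cumulative: 0.3925, 0.7757, 1


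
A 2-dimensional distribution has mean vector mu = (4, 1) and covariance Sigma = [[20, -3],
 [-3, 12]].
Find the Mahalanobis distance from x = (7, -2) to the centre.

Step 1 — centre the observation: (x - mu) = (3, -3).

Step 2 — invert Sigma. det(Sigma) = 20·12 - (-3)² = 231.
  Sigma^{-1} = (1/det) · [[d, -b], [-b, a]] = [[0.0519, 0.013],
 [0.013, 0.0866]].

Step 3 — form the quadratic (x - mu)^T · Sigma^{-1} · (x - mu):
  Sigma^{-1} · (x - mu) = (0.1169, -0.2208).
  (x - mu)^T · [Sigma^{-1} · (x - mu)] = (3)·(0.1169) + (-3)·(-0.2208) = 1.013.

Step 4 — take square root: d = √(1.013) ≈ 1.0065.

d(x, mu) = √(1.013) ≈ 1.0065


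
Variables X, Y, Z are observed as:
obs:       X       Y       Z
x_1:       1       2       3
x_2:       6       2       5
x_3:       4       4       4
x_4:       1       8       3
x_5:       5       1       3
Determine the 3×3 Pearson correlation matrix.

Step 1 — column means:
  mean(X) = (1 + 6 + 4 + 1 + 5) / 5 = 17/5 = 3.4
  mean(Y) = (2 + 2 + 4 + 8 + 1) / 5 = 17/5 = 3.4
  mean(Z) = (3 + 5 + 4 + 3 + 3) / 5 = 18/5 = 3.6

Step 2 — sample variances and covariances s[i,j] = (1/(n-1)) · Σ_k (x_{k,i} - mean_i) · (x_{k,j} - mean_j), with n-1 = 4:
  s[X,X] = ((-2.4)·(-2.4) + (2.6)·(2.6) + (0.6)·(0.6) + (-2.4)·(-2.4) + (1.6)·(1.6)) / 4 = 21.2/4 = 5.3
  s[X,Y] = ((-2.4)·(-1.4) + (2.6)·(-1.4) + (0.6)·(0.6) + (-2.4)·(4.6) + (1.6)·(-2.4)) / 4 = -14.8/4 = -3.7
  s[X,Z] = ((-2.4)·(-0.6) + (2.6)·(1.4) + (0.6)·(0.4) + (-2.4)·(-0.6) + (1.6)·(-0.6)) / 4 = 5.8/4 = 1.45
  s[Y,Y] = ((-1.4)·(-1.4) + (-1.4)·(-1.4) + (0.6)·(0.6) + (4.6)·(4.6) + (-2.4)·(-2.4)) / 4 = 31.2/4 = 7.8
  s[Y,Z] = ((-1.4)·(-0.6) + (-1.4)·(1.4) + (0.6)·(0.4) + (4.6)·(-0.6) + (-2.4)·(-0.6)) / 4 = -2.2/4 = -0.55
  s[Z,Z] = ((-0.6)·(-0.6) + (1.4)·(1.4) + (0.4)·(0.4) + (-0.6)·(-0.6) + (-0.6)·(-0.6)) / 4 = 3.2/4 = 0.8
  Sample standard deviations s_i = √(s[i,i]):
  s(X) = √(5.3) = 2.3022
  s(Y) = √(7.8) = 2.7928
  s(Z) = √(0.8) = 0.8944

Step 3 — r_{ij} = s_{ij} / (s_i · s_j):
  r[X,X] = 1 (diagonal).
  r[X,Y] = -3.7 / (2.3022 · 2.7928) = -3.7 / 6.4296 = -0.5755
  r[X,Z] = 1.45 / (2.3022 · 0.8944) = 1.45 / 2.0591 = 0.7042
  r[Y,Y] = 1 (diagonal).
  r[Y,Z] = -0.55 / (2.7928 · 0.8944) = -0.55 / 2.498 = -0.2202
  r[Z,Z] = 1 (diagonal).

R is symmetric with unit diagonal. Assembling:

R = [[1, -0.5755, 0.7042],
 [-0.5755, 1, -0.2202],
 [0.7042, -0.2202, 1]]


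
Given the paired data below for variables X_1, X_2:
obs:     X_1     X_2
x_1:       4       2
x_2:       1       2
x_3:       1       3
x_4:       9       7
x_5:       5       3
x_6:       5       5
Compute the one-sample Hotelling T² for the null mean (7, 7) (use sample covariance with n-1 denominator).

Step 1 — sample mean vector:
  mean(X_1) = (4 + 1 + 1 + 9 + 5 + 5) / 6 = 25/6 = 4.1667
  mean(X_2) = (2 + 2 + 3 + 7 + 3 + 5) / 6 = 22/6 = 3.6667
  x̄ = (4.1667, 3.6667),  deviation x̄ - mu_0 = (4.1667, 3.6667) - (7, 7) = (-2.8333, -3.3333).

Step 2 — sample covariance matrix, S[i,j] = (1/(n-1)) · Σ_k (x_{k,i} - mean_i) · (x_{k,j} - mean_j), divisor n-1 = 5:
  S[X_1,X_1] = ((-0.1667)·(-0.1667) + (-3.1667)·(-3.1667) + (-3.1667)·(-3.1667) + (4.8333)·(4.8333) + (0.8333)·(0.8333) + (0.8333)·(0.8333)) / 5 = 44.8333/5 = 8.9667
  S[X_1,X_2] = ((-0.1667)·(-1.6667) + (-3.1667)·(-1.6667) + (-3.1667)·(-0.6667) + (4.8333)·(3.3333) + (0.8333)·(-0.6667) + (0.8333)·(1.3333)) / 5 = 24.3333/5 = 4.8667
  S[X_2,X_2] = ((-1.6667)·(-1.6667) + (-1.6667)·(-1.6667) + (-0.6667)·(-0.6667) + (3.3333)·(3.3333) + (-0.6667)·(-0.6667) + (1.3333)·(1.3333)) / 5 = 19.3333/5 = 3.8667
  S = [[8.9667, 4.8667],
 [4.8667, 3.8667]].

Step 3 — invert S. det(S) = 8.9667·3.8667 - (4.8667)² = 10.9867.
  S^{-1} = (1/det) · [[d, -b], [-b, a]] = [[0.3519, -0.443],
 [-0.443, 0.8161]].

Step 4 — quadratic form (x̄ - mu_0)^T · S^{-1} · (x̄ - mu_0):
  S^{-1} · (x̄ - mu_0) = (0.4794, -1.4654),
  (x̄ - mu_0)^T · [...] = (-2.8333)·(0.4794) + (-3.3333)·(-1.4654) = 3.5265.

Step 5 — scale by n: T² = 6 · 3.5265 = 21.159.

T² ≈ 21.159


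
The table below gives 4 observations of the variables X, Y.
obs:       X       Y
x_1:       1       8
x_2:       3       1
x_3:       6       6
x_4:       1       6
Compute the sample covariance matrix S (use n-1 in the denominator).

Step 1 — column means:
  mean(X) = (1 + 3 + 6 + 1) / 4 = 11/4 = 2.75
  mean(Y) = (8 + 1 + 6 + 6) / 4 = 21/4 = 5.25

Step 2 — sample covariance S[i,j] = (1/(n-1)) · Σ_k (x_{k,i} - mean_i) · (x_{k,j} - mean_j), with n-1 = 3.
  S[X,X] = ((-1.75)·(-1.75) + (0.25)·(0.25) + (3.25)·(3.25) + (-1.75)·(-1.75)) / 3 = 16.75/3 = 5.5833
  S[X,Y] = ((-1.75)·(2.75) + (0.25)·(-4.25) + (3.25)·(0.75) + (-1.75)·(0.75)) / 3 = -4.75/3 = -1.5833
  S[Y,Y] = ((2.75)·(2.75) + (-4.25)·(-4.25) + (0.75)·(0.75) + (0.75)·(0.75)) / 3 = 26.75/3 = 8.9167

S is symmetric (S[j,i] = S[i,j]). Assembling:

S = [[5.5833, -1.5833],
 [-1.5833, 8.9167]]


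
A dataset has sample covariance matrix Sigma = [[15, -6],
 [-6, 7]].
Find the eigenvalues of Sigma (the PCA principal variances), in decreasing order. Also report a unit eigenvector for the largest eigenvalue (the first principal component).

Step 1 — characteristic polynomial of 2×2 Sigma:
  det(Sigma - λI) = λ² - trace · λ + det = 0.
  trace = 15 + 7 = 22, det = 15·7 - (-6)² = 69.
Step 2 — discriminant:
  Δ = trace² - 4·det = 484 - 276 = 208.
Step 3 — eigenvalues:
  λ = (trace ± √Δ)/2 = (22 ± 14.4222)/2,
  λ_1 = 18.2111,  λ_2 = 3.7889.

Step 4 — unit eigenvector for λ_1: solve (Sigma - λ_1 I)v = 0. First row:
  (15 - 18.2111)·v_x + (-6)·v_y = 0, i.e. (-3.2111)·v_x + (-6)·v_y = 0,
  so v ∝ (b, λ_1 - a) = (-6, 3.2111); multiply by -1 so the first entry is positive: u = (6, -3.2111).
  ||u|| = √((6)² + (-3.2111)²) = √(46.3112) ≈ 6.8052,
  v_1 = u/||u|| ≈ (0.8817, -0.4719) (||v_1|| = 1).

λ_1 = 18.2111,  λ_2 = 3.7889;  v_1 ≈ (0.8817, -0.4719)


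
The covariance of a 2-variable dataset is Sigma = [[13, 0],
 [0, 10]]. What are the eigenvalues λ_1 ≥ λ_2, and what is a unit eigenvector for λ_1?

Step 1 — characteristic polynomial of 2×2 Sigma:
  det(Sigma - λI) = λ² - trace · λ + det = 0.
  trace = 13 + 10 = 23, det = 13·10 - (0)² = 130.
Step 2 — discriminant:
  Δ = trace² - 4·det = 529 - 520 = 9.
Step 3 — eigenvalues:
  λ = (trace ± √Δ)/2 = (23 ± 3)/2,
  λ_1 = 13,  λ_2 = 10.

Step 4 — unit eigenvector for λ_1: Sigma is diagonal, so its eigenvectors are the coordinate axes. λ_1 = 13 is the diagonal entry on the first coordinate axis, hence
  v_1 = (1, 0) (||v_1|| = 1).

λ_1 = 13,  λ_2 = 10;  v_1 ≈ (1, 0)


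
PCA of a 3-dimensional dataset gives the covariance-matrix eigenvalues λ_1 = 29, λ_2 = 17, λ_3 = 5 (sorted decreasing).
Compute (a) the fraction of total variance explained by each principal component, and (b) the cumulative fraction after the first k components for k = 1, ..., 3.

Step 1 — total variance = trace(Sigma) = Σ λ_i = 29 + 17 + 5 = 51.

Step 2 — fraction explained by component i = λ_i / Σ λ:
  PC1: 29/51 = 0.5686
  PC2: 17/51 = 0.3333
  PC3: 5/51 = 0.098

Step 3 — cumulative fraction after k components = (λ_1 + ... + λ_k) / Σ λ:
  k = 1: 29/51 = 0.5686
  k = 2: (29 + 17)/51 = 46/51 = 0.902
  k = 3: (29 + 17 + 5)/51 = 51/51 = 1

Summary (fraction, with percent):

explained: PC1 0.5686 (56.86%), PC2 0.3333 (33.33%), PC3 0.098 (9.8%);  cumulative: 0.5686, 0.902, 1


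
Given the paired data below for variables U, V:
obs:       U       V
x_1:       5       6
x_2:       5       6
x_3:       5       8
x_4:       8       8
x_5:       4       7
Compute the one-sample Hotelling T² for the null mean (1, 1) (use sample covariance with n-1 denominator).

Step 1 — sample mean vector:
  mean(U) = (5 + 5 + 5 + 8 + 4) / 5 = 27/5 = 5.4
  mean(V) = (6 + 6 + 8 + 8 + 7) / 5 = 35/5 = 7
  x̄ = (5.4, 7),  deviation x̄ - mu_0 = (5.4, 7) - (1, 1) = (4.4, 6).

Step 2 — sample covariance matrix, S[i,j] = (1/(n-1)) · Σ_k (x_{k,i} - mean_i) · (x_{k,j} - mean_j), divisor n-1 = 4:
  S[U,U] = ((-0.4)·(-0.4) + (-0.4)·(-0.4) + (-0.4)·(-0.4) + (2.6)·(2.6) + (-1.4)·(-1.4)) / 4 = 9.2/4 = 2.3
  S[U,V] = ((-0.4)·(-1) + (-0.4)·(-1) + (-0.4)·(1) + (2.6)·(1) + (-1.4)·(0)) / 4 = 3/4 = 0.75
  S[V,V] = ((-1)·(-1) + (-1)·(-1) + (1)·(1) + (1)·(1) + (0)·(0)) / 4 = 4/4 = 1
  S = [[2.3, 0.75],
 [0.75, 1]].

Step 3 — invert S. det(S) = 2.3·1 - (0.75)² = 1.7375.
  S^{-1} = (1/det) · [[d, -b], [-b, a]] = [[0.5755, -0.4317],
 [-0.4317, 1.3237]].

Step 4 — quadratic form (x̄ - mu_0)^T · S^{-1} · (x̄ - mu_0):
  S^{-1} · (x̄ - mu_0) = (-0.0576, 6.0432),
  (x̄ - mu_0)^T · [...] = (4.4)·(-0.0576) + (6)·(6.0432) = 36.0058.

Step 5 — scale by n: T² = 5 · 36.0058 = 180.0288.

T² ≈ 180.0288


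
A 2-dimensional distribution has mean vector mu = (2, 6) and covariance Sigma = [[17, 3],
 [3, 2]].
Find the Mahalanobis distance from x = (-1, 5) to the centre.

Step 1 — centre the observation: (x - mu) = (-3, -1).

Step 2 — invert Sigma. det(Sigma) = 17·2 - (3)² = 25.
  Sigma^{-1} = (1/det) · [[d, -b], [-b, a]] = [[0.08, -0.12],
 [-0.12, 0.68]].

Step 3 — form the quadratic (x - mu)^T · Sigma^{-1} · (x - mu):
  Sigma^{-1} · (x - mu) = (-0.12, -0.32).
  (x - mu)^T · [Sigma^{-1} · (x - mu)] = (-3)·(-0.12) + (-1)·(-0.32) = 0.68.

Step 4 — take square root: d = √(0.68) ≈ 0.8246.

d(x, mu) = √(0.68) ≈ 0.8246


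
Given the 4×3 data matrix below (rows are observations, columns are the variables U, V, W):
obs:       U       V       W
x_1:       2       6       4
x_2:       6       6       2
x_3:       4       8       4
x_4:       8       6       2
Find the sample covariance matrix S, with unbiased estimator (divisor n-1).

Step 1 — column means:
  mean(U) = (2 + 6 + 4 + 8) / 4 = 20/4 = 5
  mean(V) = (6 + 6 + 8 + 6) / 4 = 26/4 = 6.5
  mean(W) = (4 + 2 + 4 + 2) / 4 = 12/4 = 3

Step 2 — sample covariance S[i,j] = (1/(n-1)) · Σ_k (x_{k,i} - mean_i) · (x_{k,j} - mean_j), with n-1 = 3.
  S[U,U] = ((-3)·(-3) + (1)·(1) + (-1)·(-1) + (3)·(3)) / 3 = 20/3 = 6.6667
  S[U,V] = ((-3)·(-0.5) + (1)·(-0.5) + (-1)·(1.5) + (3)·(-0.5)) / 3 = -2/3 = -0.6667
  S[U,W] = ((-3)·(1) + (1)·(-1) + (-1)·(1) + (3)·(-1)) / 3 = -8/3 = -2.6667
  S[V,V] = ((-0.5)·(-0.5) + (-0.5)·(-0.5) + (1.5)·(1.5) + (-0.5)·(-0.5)) / 3 = 3/3 = 1
  S[V,W] = ((-0.5)·(1) + (-0.5)·(-1) + (1.5)·(1) + (-0.5)·(-1)) / 3 = 2/3 = 0.6667
  S[W,W] = ((1)·(1) + (-1)·(-1) + (1)·(1) + (-1)·(-1)) / 3 = 4/3 = 1.3333

S is symmetric (S[j,i] = S[i,j]). Assembling:

S = [[6.6667, -0.6667, -2.6667],
 [-0.6667, 1, 0.6667],
 [-2.6667, 0.6667, 1.3333]]


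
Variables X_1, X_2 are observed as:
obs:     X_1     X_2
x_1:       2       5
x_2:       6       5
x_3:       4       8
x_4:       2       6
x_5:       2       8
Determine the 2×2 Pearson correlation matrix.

Step 1 — column means:
  mean(X_1) = (2 + 6 + 4 + 2 + 2) / 5 = 16/5 = 3.2
  mean(X_2) = (5 + 5 + 8 + 6 + 8) / 5 = 32/5 = 6.4

Step 2 — sample variances and covariances s[i,j] = (1/(n-1)) · Σ_k (x_{k,i} - mean_i) · (x_{k,j} - mean_j), with n-1 = 4:
  s[X_1,X_1] = ((-1.2)·(-1.2) + (2.8)·(2.8) + (0.8)·(0.8) + (-1.2)·(-1.2) + (-1.2)·(-1.2)) / 4 = 12.8/4 = 3.2
  s[X_1,X_2] = ((-1.2)·(-1.4) + (2.8)·(-1.4) + (0.8)·(1.6) + (-1.2)·(-0.4) + (-1.2)·(1.6)) / 4 = -2.4/4 = -0.6
  s[X_2,X_2] = ((-1.4)·(-1.4) + (-1.4)·(-1.4) + (1.6)·(1.6) + (-0.4)·(-0.4) + (1.6)·(1.6)) / 4 = 9.2/4 = 2.3
  Sample standard deviations s_i = √(s[i,i]):
  s(X_1) = √(3.2) = 1.7889
  s(X_2) = √(2.3) = 1.5166

Step 3 — r_{ij} = s_{ij} / (s_i · s_j):
  r[X_1,X_1] = 1 (diagonal).
  r[X_1,X_2] = -0.6 / (1.7889 · 1.5166) = -0.6 / 2.7129 = -0.2212
  r[X_2,X_2] = 1 (diagonal).

R is symmetric with unit diagonal. Assembling:

R = [[1, -0.2212],
 [-0.2212, 1]]


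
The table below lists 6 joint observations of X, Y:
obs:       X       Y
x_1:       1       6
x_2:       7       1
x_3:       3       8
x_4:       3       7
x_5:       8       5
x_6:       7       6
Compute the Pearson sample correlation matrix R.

Step 1 — column means:
  mean(X) = (1 + 7 + 3 + 3 + 8 + 7) / 6 = 29/6 = 4.8333
  mean(Y) = (6 + 1 + 8 + 7 + 5 + 6) / 6 = 33/6 = 5.5

Step 2 — sample variances and covariances s[i,j] = (1/(n-1)) · Σ_k (x_{k,i} - mean_i) · (x_{k,j} - mean_j), with n-1 = 5:
  s[X,X] = ((-3.8333)·(-3.8333) + (2.1667)·(2.1667) + (-1.8333)·(-1.8333) + (-1.8333)·(-1.8333) + (3.1667)·(3.1667) + (2.1667)·(2.1667)) / 5 = 40.8333/5 = 8.1667
  s[X,Y] = ((-3.8333)·(0.5) + (2.1667)·(-4.5) + (-1.8333)·(2.5) + (-1.8333)·(1.5) + (3.1667)·(-0.5) + (2.1667)·(0.5)) / 5 = -19.5/5 = -3.9
  s[Y,Y] = ((0.5)·(0.5) + (-4.5)·(-4.5) + (2.5)·(2.5) + (1.5)·(1.5) + (-0.5)·(-0.5) + (0.5)·(0.5)) / 5 = 29.5/5 = 5.9
  Sample standard deviations s_i = √(s[i,i]):
  s(X) = √(8.1667) = 2.8577
  s(Y) = √(5.9) = 2.429

Step 3 — r_{ij} = s_{ij} / (s_i · s_j):
  r[X,X] = 1 (diagonal).
  r[X,Y] = -3.9 / (2.8577 · 2.429) = -3.9 / 6.9414 = -0.5618
  r[Y,Y] = 1 (diagonal).

R is symmetric with unit diagonal. Assembling:

R = [[1, -0.5618],
 [-0.5618, 1]]


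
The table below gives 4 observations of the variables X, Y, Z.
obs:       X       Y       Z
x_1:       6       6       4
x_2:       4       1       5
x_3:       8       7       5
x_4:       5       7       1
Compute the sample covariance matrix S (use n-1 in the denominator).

Step 1 — column means:
  mean(X) = (6 + 4 + 8 + 5) / 4 = 23/4 = 5.75
  mean(Y) = (6 + 1 + 7 + 7) / 4 = 21/4 = 5.25
  mean(Z) = (4 + 5 + 5 + 1) / 4 = 15/4 = 3.75

Step 2 — sample covariance S[i,j] = (1/(n-1)) · Σ_k (x_{k,i} - mean_i) · (x_{k,j} - mean_j), with n-1 = 3.
  S[X,X] = ((0.25)·(0.25) + (-1.75)·(-1.75) + (2.25)·(2.25) + (-0.75)·(-0.75)) / 3 = 8.75/3 = 2.9167
  S[X,Y] = ((0.25)·(0.75) + (-1.75)·(-4.25) + (2.25)·(1.75) + (-0.75)·(1.75)) / 3 = 10.25/3 = 3.4167
  S[X,Z] = ((0.25)·(0.25) + (-1.75)·(1.25) + (2.25)·(1.25) + (-0.75)·(-2.75)) / 3 = 2.75/3 = 0.9167
  S[Y,Y] = ((0.75)·(0.75) + (-4.25)·(-4.25) + (1.75)·(1.75) + (1.75)·(1.75)) / 3 = 24.75/3 = 8.25
  S[Y,Z] = ((0.75)·(0.25) + (-4.25)·(1.25) + (1.75)·(1.25) + (1.75)·(-2.75)) / 3 = -7.75/3 = -2.5833
  S[Z,Z] = ((0.25)·(0.25) + (1.25)·(1.25) + (1.25)·(1.25) + (-2.75)·(-2.75)) / 3 = 10.75/3 = 3.5833

S is symmetric (S[j,i] = S[i,j]). Assembling:

S = [[2.9167, 3.4167, 0.9167],
 [3.4167, 8.25, -2.5833],
 [0.9167, -2.5833, 3.5833]]
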